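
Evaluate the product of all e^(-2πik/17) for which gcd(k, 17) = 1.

The primitive 17th roots of unity are ω_17^k for k coprime to 17: k ∈ {1, 2, 3, 4, 5, 6, 7, 8, 9, 10, 11, 12, 13, 14, 15, 16}
Their product equals the constant term of the cyclotomic polynomial Φ_17(x) up to sign.
For n ≥ 3, the product of all primitive nth roots of unity is 1. (For n=1 it is 1; for n=2 it is -1.)

1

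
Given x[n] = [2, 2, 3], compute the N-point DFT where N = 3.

X[k] = Σ(n=0 to 2) x[n] · ω_3^(nk)
where ω_3 = e^(-2πi/3)

Computing each X[k]:
X[0] = 7
X[1] = -0.5000+0.8660i
X[2] = -0.5000-0.8660i

X = [7, -0.5000+0.8660i, -0.5000-0.8660i]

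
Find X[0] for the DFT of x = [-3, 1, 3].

X[0] = Σ(n=0 to 2) x[n] · ω_3^0 = Σ x[n]
= (-3) + (1) + (3)

X[0] = 1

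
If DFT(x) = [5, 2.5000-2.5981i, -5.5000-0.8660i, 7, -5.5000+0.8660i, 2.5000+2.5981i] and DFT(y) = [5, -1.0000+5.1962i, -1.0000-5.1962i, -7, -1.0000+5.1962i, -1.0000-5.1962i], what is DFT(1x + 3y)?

By linearity: DFT(1x + 3y) = 1·DFT(x) + 3·DFT(y)
= 1·[5, 2.5000-2.5981i, -5.5000-0.8660i, 7, -5.5000+0.8660i, 2.5000+2.5981i] + 3·[5, -1.0000+5.1962i, -1.0000-5.1962i, -7, -1.0000+5.1962i, -1.0000-5.1962i]

Computing element-wise:
Z[0] = 1·(5) + 3·(5) = 20
Z[1] = 1·(2.5000-2.5981i) + 3·(-1.0000+5.1962i) = -0.5000+12.9905i
Z[2] = 1·(-5.5000-0.8660i) + 3·(-1.0000-5.1962i) = -8.5000-16.4546i
Z[3] = 1·(7) + 3·(-7) = -14
Z[4] = 1·(-5.5000+0.8660i) + 3·(-1.0000+5.1962i) = -8.5000+16.4546i
Z[5] = 1·(2.5000+2.5981i) + 3·(-1.0000-5.1962i) = -0.5000-12.9905i

DFT(1x + 3y) = 1·X + 3·Y = [20, -0.5000+12.9905i, -8.5000-16.4546i, -14, -8.5000+16.4546i, -0.5000-12.9905i]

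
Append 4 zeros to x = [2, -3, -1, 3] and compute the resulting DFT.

Original 4-point DFT: [1, 3+6i, 1, 3-6i]
Zero-padded 8-point DFT provides frequency interpolation.

DFT_8([x, 0, ...]) = [1, -2.2426+1.0000i, 3+6i, 6.2426-1.0000i, 1, 6.2426+1.0000i, 3-6i, -2.2426-1.0000i]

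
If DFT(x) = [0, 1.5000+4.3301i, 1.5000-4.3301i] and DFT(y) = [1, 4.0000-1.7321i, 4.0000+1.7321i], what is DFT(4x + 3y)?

By linearity: DFT(4x + 3y) = 4·DFT(x) + 3·DFT(y)
= 4·[0, 1.5000+4.3301i, 1.5000-4.3301i] + 3·[1, 4.0000-1.7321i, 4.0000+1.7321i]

Computing element-wise:
Z[0] = 4·(0) + 3·(1) = 3
Z[1] = 4·(1.5000+4.3301i) + 3·(4.0000-1.7321i) = 18.0000+12.1241i
Z[2] = 4·(1.5000-4.3301i) + 3·(4.0000+1.7321i) = 18.0000-12.1241i

DFT(4x + 3y) = 4·X + 3·Y = [3, 18.0000+12.1241i, 18.0000-12.1241i]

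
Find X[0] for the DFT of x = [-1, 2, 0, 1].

X[0] = Σ(n=0 to 3) x[n] · ω_4^0 = Σ x[n]
= (-1) + (2) + (0) + (1)

X[0] = 2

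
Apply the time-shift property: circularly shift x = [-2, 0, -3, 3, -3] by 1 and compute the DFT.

Time shift by 1: X_shifted[k] = ω_5^(1k) · X[k]
Shifted x = [-3, -2, 0, -3, 3]

DFT(x[n-1]) = [-5, -0.2639+2.9919i, -4.7361+5.7921i, -4.7361-5.7921i, -0.2639-2.9919i]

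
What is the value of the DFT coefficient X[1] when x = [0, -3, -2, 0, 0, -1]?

X[1] = Σ(n=0 to 5) x[n] · ω_6^(1n) where ω_6 = e^(-2πi/6)
= (0)·ω_6^0 + (-3)·ω_6^1 + (-2)·ω_6^2 + (0)·ω_6^3 + (0)·ω_6^4 + (-1)·ω_6^5

X[1] = -1.0000+3.4641i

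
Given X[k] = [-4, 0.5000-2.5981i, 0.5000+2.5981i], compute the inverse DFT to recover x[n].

x[n] = (1/3) Σ(k=0 to 2) X[k] · e^(2πikn/3)

Computing each x[n]:
x[0] = -1
x[1] = 0
x[2] = -3

x = [-1, 0, -3]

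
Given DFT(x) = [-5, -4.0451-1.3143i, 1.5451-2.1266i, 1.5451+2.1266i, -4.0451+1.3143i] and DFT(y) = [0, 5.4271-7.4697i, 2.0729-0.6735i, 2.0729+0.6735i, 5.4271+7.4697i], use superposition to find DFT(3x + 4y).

By linearity: DFT(3x + 4y) = 3·DFT(x) + 4·DFT(y)
= 3·[-5, -4.0451-1.3143i, 1.5451-2.1266i, 1.5451+2.1266i, -4.0451+1.3143i] + 4·[0, 5.4271-7.4697i, 2.0729-0.6735i, 2.0729+0.6735i, 5.4271+7.4697i]

Computing element-wise:
Z[0] = 3·(-5) + 4·(0) = -15
Z[1] = 3·(-4.0451-1.3143i) + 4·(5.4271-7.4697i) = 9.5731-33.8217i
Z[2] = 3·(1.5451-2.1266i) + 4·(2.0729-0.6735i) = 12.9269-9.0738i
Z[3] = 3·(1.5451+2.1266i) + 4·(2.0729+0.6735i) = 12.9269+9.0738i
Z[4] = 3·(-4.0451+1.3143i) + 4·(5.4271+7.4697i) = 9.5731+33.8217i

DFT(3x + 4y) = 3·X + 4·Y = [-15, 9.5731-33.8217i, 12.9269-9.0738i, 12.9269+9.0738i, 9.5731+33.8217i]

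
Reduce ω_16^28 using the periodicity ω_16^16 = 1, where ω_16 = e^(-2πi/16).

Since ω_16^16 = 1, powers reduce modulo 16.
28 mod 16 = 12
So ω_16^28 = ω_16^12 = e^(-2πi·12/16)

ω_16^28 = ω_16^12 = 1i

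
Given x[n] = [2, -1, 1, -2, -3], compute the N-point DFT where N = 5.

X[k] = Σ(n=0 to 4) x[n] · ω_5^(nk)
where ω_5 = e^(-2πi/5)

Computing each X[k]:
X[0] = -3
X[1] = 1.5729-3.6655i
X[2] = 4.9271+1.6776i
X[3] = 4.9271-1.6776i
X[4] = 1.5729+3.6655i

X = [-3, 1.5729-3.6655i, 4.9271+1.6776i, 4.9271-1.6776i, 1.5729+3.6655i]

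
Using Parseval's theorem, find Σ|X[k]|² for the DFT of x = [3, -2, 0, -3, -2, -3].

Parseval: Σ|x[n]|² = (1/N)Σ|X[k]|², so Σ|X[k]|² = N·Σ|x[n]|² = 6·35.0000

Σ|X[k]|² = N·Σ|x[n]|² = 6·35.0000 = 210.0000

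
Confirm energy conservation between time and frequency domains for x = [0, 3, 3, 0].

Time domain:
Σ|x[n]|² = |0|² + |3|² + |3|² + |0|² = 18.0000

Frequency domain:
(1/4)Σ|X[k]|² = (1/4)(|6|² + |-3-3i|² + |0|² + |-3+3i|²) = (1/4)·72.0000 = 18.0000

Both sides agree, confirming Parseval's theorem.

Σ|x[n]|² = (1/N)Σ|X[k]|² = 18.0000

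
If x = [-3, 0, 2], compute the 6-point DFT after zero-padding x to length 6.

Original 3-point DFT: [-1, -4.0000+1.7321i, -4.0000-1.7321i]
Zero-padded 6-point DFT provides frequency interpolation.

DFT_6([x, 0, ...]) = [-1, -4.0000-1.7321i, -4.0000+1.7321i, -1, -4.0000-1.7321i, -4.0000+1.7321i]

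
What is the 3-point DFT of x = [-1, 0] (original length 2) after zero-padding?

Original 2-point DFT: [-1, -1]
Zero-padded 3-point DFT provides frequency interpolation.

DFT_3([x, 0, ...]) = [-1, -1, -1]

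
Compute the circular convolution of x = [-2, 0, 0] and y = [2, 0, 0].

(x ⊛ y)[n] = Σ(m=0 to 2) x[m] · y[(n-m) mod 3]

Computing each output sample:
(x ⊛ y)[0] = -4
(x ⊛ y)[1] = 0
(x ⊛ y)[2] = 0

x ⊛ y = [-4, 0, 0]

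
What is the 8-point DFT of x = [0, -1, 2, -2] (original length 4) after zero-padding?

Original 4-point DFT: [-1, -2-1i, 5, -2+1i]
Zero-padded 8-point DFT provides frequency interpolation.

DFT_8([x, 0, ...]) = [-1, 0.7071+0.1213i, -2-1i, -0.7071+4.1213i, 5, -0.7071-4.1213i, -2+1i, 0.7071-0.1213i]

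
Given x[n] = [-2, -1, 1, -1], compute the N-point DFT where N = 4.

X[k] = Σ(n=0 to 3) x[n] · ω_4^(nk)
where ω_4 = e^(-2πi/4)

Computing each X[k]:
X[0] = -3
X[1] = -3
X[2] = 1
X[3] = -3

X = [-3, -3, 1, -3]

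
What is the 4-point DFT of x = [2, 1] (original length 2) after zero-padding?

Original 2-point DFT: [3, 1]
Zero-padded 4-point DFT provides frequency interpolation.

DFT_4([x, 0, ...]) = [3, 2-1i, 1, 2+1i]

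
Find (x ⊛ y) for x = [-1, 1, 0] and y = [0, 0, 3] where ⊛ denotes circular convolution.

(x ⊛ y)[n] = Σ(m=0 to 2) x[m] · y[(n-m) mod 3]

Computing each output sample:
(x ⊛ y)[0] = 3
(x ⊛ y)[1] = 0
(x ⊛ y)[2] = -3

x ⊛ y = [3, 0, -3]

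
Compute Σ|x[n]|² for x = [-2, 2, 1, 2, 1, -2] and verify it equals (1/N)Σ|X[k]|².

Time domain:
Σ|x[n]|² = |-2|² + |2|² + |1|² + |2|² + |1|² + |-2|² = 18.0000

Frequency domain:
(1/6)Σ|X[k]|² = (1/6)(|2|² + |-5.0000-3.4641i|² + |-1.0000-3.4641i|² + |-2|² + |-1.0000+3.4641i|² + |-5.0000+3.4641i|²) = (1/6)·108.0000 = 18.0000

Both sides agree, confirming Parseval's theorem.

Σ|x[n]|² = (1/N)Σ|X[k]|² = 18.0000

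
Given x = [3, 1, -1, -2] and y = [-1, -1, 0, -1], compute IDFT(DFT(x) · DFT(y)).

(x ⊛ y)[n] = Σ(m=0 to 3) x[m] · y[(n-m) mod 4]

Computing each output sample:
(x ⊛ y)[0] = -2
(x ⊛ y)[1] = -3
(x ⊛ y)[2] = 2
(x ⊛ y)[3] = 0

x ⊛ y = [-2, -3, 2, 0]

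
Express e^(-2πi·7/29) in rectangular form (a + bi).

ω_29^7 = e^(-2πi·7/29)
= cos(-2π·7/29) + i·sin(-2π·7/29)
= cos(-14π/29) + i·sin(-14π/29)

ω_29^7 = cos(-14π/29) + i·sin(-14π/29) = 0.0541-0.9985i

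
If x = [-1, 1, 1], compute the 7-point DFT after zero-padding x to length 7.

Original 3-point DFT: [1, -2, -2]
Zero-padded 7-point DFT provides frequency interpolation.

DFT_7([x, 0, ...]) = [1, -0.5990-1.7568i, -2.1235-0.5410i, -1.2775+0.3479i, -1.2775-0.3479i, -2.1235+0.5410i, -0.5990+1.7568i]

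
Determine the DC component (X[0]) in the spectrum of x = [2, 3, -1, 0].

X[0] = Σ(n=0 to 3) x[n] · ω_4^0 = Σ x[n]
= (2) + (3) + (-1) + (0)

X[0] = 4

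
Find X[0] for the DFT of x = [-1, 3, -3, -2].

X[0] = Σ(n=0 to 3) x[n] · ω_4^0 = Σ x[n]
= (-1) + (3) + (-3) + (-2)

X[0] = -3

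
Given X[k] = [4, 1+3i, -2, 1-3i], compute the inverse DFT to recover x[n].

x[n] = (1/4) Σ(k=0 to 3) X[k] · e^(2πikn/4)

Computing each x[n]:
x[0] = 1
x[1] = 0
x[2] = 0
x[3] = 3

x = [1, 0, 0, 3]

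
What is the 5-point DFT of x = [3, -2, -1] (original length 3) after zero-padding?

Original 3-point DFT: [0, 4.5000+0.8660i, 4.5000-0.8660i]
Zero-padded 5-point DFT provides frequency interpolation.

DFT_5([x, 0, ...]) = [0, 3.1910+2.4899i, 4.3090+0.2245i, 4.3090-0.2245i, 3.1910-2.4899i]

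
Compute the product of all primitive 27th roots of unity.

The primitive 27th roots of unity are ω_27^k for k coprime to 27: k ∈ {1, 2, 4, 5, 7, 8, 10, 11, 13, 14, 16, 17, 19, 20, 22, 23, 25, 26}
Their product equals the constant term of the cyclotomic polynomial Φ_27(x) up to sign.
For n ≥ 3, the product of all primitive nth roots of unity is 1. (For n=1 it is 1; for n=2 it is -1.)

1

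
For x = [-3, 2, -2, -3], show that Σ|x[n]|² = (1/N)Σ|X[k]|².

Time domain:
Σ|x[n]|² = |-3|² + |2|² + |-2|² + |-3|² = 26.0000

Frequency domain:
(1/4)Σ|X[k]|² = (1/4)(|-6|² + |-1-5i|² + |-4|² + |-1+5i|²) = (1/4)·104.0000 = 26.0000

Both sides agree, confirming Parseval's theorem.

Σ|x[n]|² = (1/N)Σ|X[k]|² = 26.0000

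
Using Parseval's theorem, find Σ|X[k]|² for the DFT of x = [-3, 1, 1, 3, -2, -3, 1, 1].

Parseval: Σ|x[n]|² = (1/N)Σ|X[k]|², so Σ|X[k]|² = N·Σ|x[n]|² = 8·35.0000

Σ|X[k]|² = N·Σ|x[n]|² = 8·35.0000 = 280.0000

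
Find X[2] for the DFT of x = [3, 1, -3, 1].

X[2] = Σ(n=0 to 3) x[n] · ω_4^(2n) where ω_4 = e^(-2πi/4)
= (3)·ω_4^0 + (1)·ω_4^2 + (-3)·ω_4^4 + (1)·ω_4^6

X[2] = -2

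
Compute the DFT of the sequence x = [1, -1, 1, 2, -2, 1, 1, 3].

X[k] = Σ(n=0 to 7) x[n] · ω_8^(nk)
where ω_8 = e^(-2πi/8)

Computing each X[k]:
X[0] = 6
X[1] = 2.2929+2.1213i
X[2] = -3+5i
X[3] = 3.7071+2.1213i
X[4] = -4
X[5] = 3.7071-2.1213i
X[6] = -3-5i
X[7] = 2.2929-2.1213i

X = [6, 2.2929+2.1213i, -3+5i, 3.7071+2.1213i, -4, 3.7071-2.1213i, -3-5i, 2.2929-2.1213i]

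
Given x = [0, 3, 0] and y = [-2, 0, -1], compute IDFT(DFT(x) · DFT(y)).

(x ⊛ y)[n] = Σ(m=0 to 2) x[m] · y[(n-m) mod 3]

Computing each output sample:
(x ⊛ y)[0] = -3
(x ⊛ y)[1] = -6
(x ⊛ y)[2] = 0

x ⊛ y = [-3, -6, 0]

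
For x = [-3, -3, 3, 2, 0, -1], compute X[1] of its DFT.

X[1] = Σ(n=0 to 5) x[n] · ω_6^(1n) where ω_6 = e^(-2πi/6)
= (-3)·ω_6^0 + (-3)·ω_6^1 + (3)·ω_6^2 + (2)·ω_6^3 + (0)·ω_6^4 + (-1)·ω_6^5

X[1] = -8.5000-0.8660i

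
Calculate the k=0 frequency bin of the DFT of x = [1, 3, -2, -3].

X[0] = Σ(n=0 to 3) x[n] · ω_4^0 = Σ x[n]
= (1) + (3) + (-2) + (-3)

X[0] = -1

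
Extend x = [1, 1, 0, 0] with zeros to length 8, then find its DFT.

Original 4-point DFT: [2, 1-1i, 0, 1+1i]
Zero-padded 8-point DFT provides frequency interpolation.

DFT_8([x, 0, ...]) = [2, 1.7071-0.7071i, 1-1i, 0.2929-0.7071i, 0, 0.2929+0.7071i, 1+1i, 1.7071+0.7071i]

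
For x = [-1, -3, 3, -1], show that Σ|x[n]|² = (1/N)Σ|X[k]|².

Time domain:
Σ|x[n]|² = |-1|² + |-3|² + |3|² + |-1|² = 20.0000

Frequency domain:
(1/4)Σ|X[k]|² = (1/4)(|-2|² + |-4+2i|² + |6|² + |-4-2i|²) = (1/4)·80.0000 = 20.0000

Both sides agree, confirming Parseval's theorem.

Σ|x[n]|² = (1/N)Σ|X[k]|² = 20.0000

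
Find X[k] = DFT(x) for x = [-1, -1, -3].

X[k] = Σ(n=0 to 2) x[n] · ω_3^(nk)
where ω_3 = e^(-2πi/3)

Computing each X[k]:
X[0] = -5
X[1] = 1.0000-1.7321i
X[2] = 1.0000+1.7321i

X = [-5, 1.0000-1.7321i, 1.0000+1.7321i]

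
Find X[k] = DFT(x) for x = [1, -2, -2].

X[k] = Σ(n=0 to 2) x[n] · ω_3^(nk)
where ω_3 = e^(-2πi/3)

Computing each X[k]:
X[0] = -3
X[1] = 3
X[2] = 3

X = [-3, 3, 3]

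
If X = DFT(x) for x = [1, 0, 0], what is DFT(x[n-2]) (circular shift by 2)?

Time shift by 2: X_shifted[k] = ω_3^(2k) · X[k]
Shifted x = [0, 0, 1]

DFT(x[n-2]) = [1, -0.5000+0.8660i, -0.5000-0.8660i]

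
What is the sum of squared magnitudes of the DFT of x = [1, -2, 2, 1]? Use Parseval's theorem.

Parseval: Σ|x[n]|² = (1/N)Σ|X[k]|², so Σ|X[k]|² = N·Σ|x[n]|² = 4·10.0000

Σ|X[k]|² = N·Σ|x[n]|² = 4·10.0000 = 40.0000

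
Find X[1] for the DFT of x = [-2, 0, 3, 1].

X[1] = Σ(n=0 to 3) x[n] · ω_4^(1n) where ω_4 = e^(-2πi/4)
= (-2)·ω_4^0 + (0)·ω_4^1 + (3)·ω_4^2 + (1)·ω_4^3

X[1] = -5+1i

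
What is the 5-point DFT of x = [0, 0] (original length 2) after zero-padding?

Original 2-point DFT: [0, 0]
Zero-padded 5-point DFT provides frequency interpolation.

DFT_5([x, 0, ...]) = [0, 0, 0, 0, 0]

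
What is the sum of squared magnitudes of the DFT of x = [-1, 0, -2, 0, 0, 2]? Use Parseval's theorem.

Parseval: Σ|x[n]|² = (1/N)Σ|X[k]|², so Σ|X[k]|² = N·Σ|x[n]|² = 6·9.0000

Σ|X[k]|² = N·Σ|x[n]|² = 6·9.0000 = 54.0000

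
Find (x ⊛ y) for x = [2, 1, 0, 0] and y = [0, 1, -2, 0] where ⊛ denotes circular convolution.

(x ⊛ y)[n] = Σ(m=0 to 3) x[m] · y[(n-m) mod 4]

Computing each output sample:
(x ⊛ y)[0] = 0
(x ⊛ y)[1] = 2
(x ⊛ y)[2] = -3
(x ⊛ y)[3] = -2

x ⊛ y = [0, 2, -3, -2]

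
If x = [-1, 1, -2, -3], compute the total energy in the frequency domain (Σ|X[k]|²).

Parseval: Σ|x[n]|² = (1/N)Σ|X[k]|², so Σ|X[k]|² = N·Σ|x[n]|² = 4·15.0000

Σ|X[k]|² = N·Σ|x[n]|² = 4·15.0000 = 60.0000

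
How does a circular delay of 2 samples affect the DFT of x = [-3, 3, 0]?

Time shift by 2: X_shifted[k] = ω_3^(2k) · X[k]
Shifted x = [3, 0, -3]

DFT(x[n-2]) = [0, 4.5000-2.5981i, 4.5000+2.5981i]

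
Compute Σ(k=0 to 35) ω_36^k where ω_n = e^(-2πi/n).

Sum of all nth roots of unity equals 0 for n > 1 (geometric series with r ≠ 1).

0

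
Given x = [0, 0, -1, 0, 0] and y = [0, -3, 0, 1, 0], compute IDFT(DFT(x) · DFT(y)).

(x ⊛ y)[n] = Σ(m=0 to 4) x[m] · y[(n-m) mod 5]

Computing each output sample:
(x ⊛ y)[0] = -1
(x ⊛ y)[1] = 0
(x ⊛ y)[2] = 0
(x ⊛ y)[3] = 3
(x ⊛ y)[4] = 0

x ⊛ y = [-1, 0, 0, 3, 0]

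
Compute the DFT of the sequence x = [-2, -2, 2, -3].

X[k] = Σ(n=0 to 3) x[n] · ω_4^(nk)
where ω_4 = e^(-2πi/4)

Computing each X[k]:
X[0] = -5
X[1] = -4-1i
X[2] = 5
X[3] = -4+1i

X = [-5, -4-1i, 5, -4+1i]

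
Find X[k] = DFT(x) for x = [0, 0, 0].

X[k] = Σ(n=0 to 2) x[n] · ω_3^(nk)
where ω_3 = e^(-2πi/3)

Computing each X[k]:
X[0] = 0
X[1] = 0
X[2] = 0

X = [0, 0, 0]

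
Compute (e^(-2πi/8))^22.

Since ω_8^8 = 1, powers reduce modulo 8.
22 mod 8 = 6
So ω_8^22 = ω_8^6 = e^(-2πi·6/8)

ω_8^22 = ω_8^6 = 1i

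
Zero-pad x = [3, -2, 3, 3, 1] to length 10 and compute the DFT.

Original 5-point DFT: [8, -2.1631+2.8532i, 5.6631+1.7634i, 5.6631-1.7634i, -2.1631-2.8532i]
Zero-padded 10-point DFT provides frequency interpolation.

DFT_10([x, 0, ...]) = [8, 0.5729-5.1186i, -2.1631+2.8532i, 3.9271+4.4778i, 5.6631+1.7634i, 6, 5.6631-1.7634i, 3.9271-4.4778i, -2.1631-2.8532i, 0.5729+5.1186i]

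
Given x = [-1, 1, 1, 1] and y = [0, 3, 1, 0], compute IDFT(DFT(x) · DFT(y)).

(x ⊛ y)[n] = Σ(m=0 to 3) x[m] · y[(n-m) mod 4]

Computing each output sample:
(x ⊛ y)[0] = 4
(x ⊛ y)[1] = -2
(x ⊛ y)[2] = 2
(x ⊛ y)[3] = 4

x ⊛ y = [4, -2, 2, 4]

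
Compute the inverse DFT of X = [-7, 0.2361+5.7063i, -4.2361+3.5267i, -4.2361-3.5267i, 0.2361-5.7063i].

x[n] = (1/5) Σ(k=0 to 4) X[k] · e^(2πikn/5)

Computing each x[n]:
x[0] = -3
x[1] = -3
x[2] = -2
x[3] = -2
x[4] = 3

x = [-3, -3, -2, -2, 3]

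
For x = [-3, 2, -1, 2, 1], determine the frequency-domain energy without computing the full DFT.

Parseval: Σ|x[n]|² = (1/N)Σ|X[k]|², so Σ|X[k]|² = N·Σ|x[n]|² = 5·19.0000

Σ|X[k]|² = N·Σ|x[n]|² = 5·19.0000 = 95.0000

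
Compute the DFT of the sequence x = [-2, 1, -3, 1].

X[k] = Σ(n=0 to 3) x[n] · ω_4^(nk)
where ω_4 = e^(-2πi/4)

Computing each X[k]:
X[0] = -3
X[1] = 1
X[2] = -7
X[3] = 1

X = [-3, 1, -7, 1]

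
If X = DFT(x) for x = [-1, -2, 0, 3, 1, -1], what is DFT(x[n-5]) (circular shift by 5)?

Time shift by 5: X_shifted[k] = ω_6^(5k) · X[k]
Shifted x = [-2, 0, 3, 1, -1, -1]

DFT(x[n-5]) = [0, -4.5000-4.3301i, -1.5000+2.5981i, 0, -1.5000-2.5981i, -4.5000+4.3301i]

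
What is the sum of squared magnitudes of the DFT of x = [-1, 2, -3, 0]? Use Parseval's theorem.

Parseval: Σ|x[n]|² = (1/N)Σ|X[k]|², so Σ|X[k]|² = N·Σ|x[n]|² = 4·14.0000

Σ|X[k]|² = N·Σ|x[n]|² = 4·14.0000 = 56.0000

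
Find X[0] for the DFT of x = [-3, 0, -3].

X[0] = Σ(n=0 to 2) x[n] · ω_3^0 = Σ x[n]
= (-3) + (0) + (-3)

X[0] = -6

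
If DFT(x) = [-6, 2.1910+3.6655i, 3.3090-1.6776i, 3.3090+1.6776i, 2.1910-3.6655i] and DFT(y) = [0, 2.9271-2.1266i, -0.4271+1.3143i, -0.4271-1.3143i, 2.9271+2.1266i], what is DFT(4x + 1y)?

By linearity: DFT(4x + 1y) = 4·DFT(x) + 1·DFT(y)
= 4·[-6, 2.1910+3.6655i, 3.3090-1.6776i, 3.3090+1.6776i, 2.1910-3.6655i] + 1·[0, 2.9271-2.1266i, -0.4271+1.3143i, -0.4271-1.3143i, 2.9271+2.1266i]

Computing element-wise:
Z[0] = 4·(-6) + 1·(0) = -24
Z[1] = 4·(2.1910+3.6655i) + 1·(2.9271-2.1266i) = 11.6911+12.5354i
Z[2] = 4·(3.3090-1.6776i) + 1·(-0.4271+1.3143i) = 12.8089-5.3961i
Z[3] = 4·(3.3090+1.6776i) + 1·(-0.4271-1.3143i) = 12.8089+5.3961i
Z[4] = 4·(2.1910-3.6655i) + 1·(2.9271+2.1266i) = 11.6911-12.5354i

DFT(4x + 1y) = 4·X + 1·Y = [-24, 11.6911+12.5354i, 12.8089-5.3961i, 12.8089+5.3961i, 11.6911-12.5354i]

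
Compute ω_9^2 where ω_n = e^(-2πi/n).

ω_9^2 = e^(-2πi·2/9)
= cos(-2π·2/9) + i·sin(-2π·2/9)
= cos(-4π/9) + i·sin(-4π/9)

ω_9^2 = cos(-4π/9) + i·sin(-4π/9) = 0.1736-0.9848i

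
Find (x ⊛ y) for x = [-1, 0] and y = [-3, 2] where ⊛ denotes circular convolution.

(x ⊛ y)[n] = Σ(m=0 to 1) x[m] · y[(n-m) mod 2]

Computing each output sample:
(x ⊛ y)[0] = 3
(x ⊛ y)[1] = -2

x ⊛ y = [3, -2]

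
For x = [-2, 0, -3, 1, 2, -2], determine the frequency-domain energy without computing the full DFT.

Parseval: Σ|x[n]|² = (1/N)Σ|X[k]|², so Σ|X[k]|² = N·Σ|x[n]|² = 6·22.0000

Σ|X[k]|² = N·Σ|x[n]|² = 6·22.0000 = 132.0000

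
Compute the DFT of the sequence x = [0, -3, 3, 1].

X[k] = Σ(n=0 to 3) x[n] · ω_4^(nk)
where ω_4 = e^(-2πi/4)

Computing each X[k]:
X[0] = 1
X[1] = -3+4i
X[2] = 5
X[3] = -3-4i

X = [1, -3+4i, 5, -3-4i]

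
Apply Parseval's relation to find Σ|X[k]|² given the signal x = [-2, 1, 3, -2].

Parseval: Σ|x[n]|² = (1/N)Σ|X[k]|², so Σ|X[k]|² = N·Σ|x[n]|² = 4·18.0000

Σ|X[k]|² = N·Σ|x[n]|² = 4·18.0000 = 72.0000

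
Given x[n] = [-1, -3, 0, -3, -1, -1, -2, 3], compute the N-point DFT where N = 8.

X[k] = Σ(n=0 to 7) x[n] · ω_8^(nk)
where ω_8 = e^(-2πi/8)

Computing each X[k]:
X[0] = -8
X[1] = 2.8284+3.6569i
X[2] = 4i
X[3] = -2.8284+7.6569i
X[4] = 0
X[5] = -2.8284-7.6569i
X[6] = -4i
X[7] = 2.8284-3.6569i

X = [-8, 2.8284+3.6569i, 4i, -2.8284+7.6569i, 0, -2.8284-7.6569i, -4i, 2.8284-3.6569i]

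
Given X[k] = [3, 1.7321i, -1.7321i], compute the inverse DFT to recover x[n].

x[n] = (1/3) Σ(k=0 to 2) X[k] · e^(2πikn/3)

Computing each x[n]:
x[0] = 1
x[1] = 0
x[2] = 2

x = [1, 0, 2]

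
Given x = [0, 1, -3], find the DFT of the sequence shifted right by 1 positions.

Time shift by 1: X_shifted[k] = ω_3^(1k) · X[k]
Shifted x = [-3, 0, 1]

DFT(x[n-1]) = [-2, -3.5000+0.8660i, -3.5000-0.8660i]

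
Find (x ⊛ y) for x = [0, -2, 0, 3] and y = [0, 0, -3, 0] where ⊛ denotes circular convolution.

(x ⊛ y)[n] = Σ(m=0 to 3) x[m] · y[(n-m) mod 4]

Computing each output sample:
(x ⊛ y)[0] = 0
(x ⊛ y)[1] = -9
(x ⊛ y)[2] = 0
(x ⊛ y)[3] = 6

x ⊛ y = [0, -9, 0, 6]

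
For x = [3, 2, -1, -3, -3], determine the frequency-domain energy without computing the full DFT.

Parseval: Σ|x[n]|² = (1/N)Σ|X[k]|², so Σ|X[k]|² = N·Σ|x[n]|² = 5·32.0000

Σ|X[k]|² = N·Σ|x[n]|² = 5·32.0000 = 160.0000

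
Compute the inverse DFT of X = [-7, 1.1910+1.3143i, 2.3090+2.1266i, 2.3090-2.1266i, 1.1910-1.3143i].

x[n] = (1/5) Σ(k=0 to 4) X[k] · e^(2πikn/5)

Computing each x[n]:
x[0] = 0
x[1] = -3
x[2] = -1
x[3] = -2
x[4] = -1

x = [0, -3, -1, -2, -1]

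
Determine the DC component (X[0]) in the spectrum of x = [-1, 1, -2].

X[0] = Σ(n=0 to 2) x[n] · ω_3^0 = Σ x[n]
= (-1) + (1) + (-2)

X[0] = -2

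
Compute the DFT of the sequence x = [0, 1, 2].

X[k] = Σ(n=0 to 2) x[n] · ω_3^(nk)
where ω_3 = e^(-2πi/3)

Computing each X[k]:
X[0] = 3
X[1] = -1.5000+0.8660i
X[2] = -1.5000-0.8660i

X = [3, -1.5000+0.8660i, -1.5000-0.8660i]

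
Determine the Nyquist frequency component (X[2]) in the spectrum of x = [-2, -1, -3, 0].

X[2] = Σ(n=0 to 3) x[n] · ω_4^(2n) where ω_4 = e^(-2πi/4)
= (-2)·ω_4^0 + (-1)·ω_4^2 + (-3)·ω_4^4 + (0)·ω_4^6

X[2] = -4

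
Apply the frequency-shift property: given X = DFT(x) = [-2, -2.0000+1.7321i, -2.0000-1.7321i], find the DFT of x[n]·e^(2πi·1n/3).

Modulation property: DFT(ω_3^(-1n)·x[n]) = X[(k-1) mod 3], so circularly shift X by 1 positions.

X[k-1] = [-2.0000-1.7321i, -2, -2.0000+1.7321i]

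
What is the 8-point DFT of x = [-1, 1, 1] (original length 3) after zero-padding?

Original 3-point DFT: [1, -2, -2]
Zero-padded 8-point DFT provides frequency interpolation.

DFT_8([x, 0, ...]) = [1, -0.2929-1.7071i, -2-1i, -1.7071+0.2929i, -1, -1.7071-0.2929i, -2+1i, -0.2929+1.7071i]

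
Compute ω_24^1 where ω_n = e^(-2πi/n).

ω_24^1 = e^(-2πi·1/24)
= cos(-2π·1/24) + i·sin(-2π·1/24)
= cos(-2π/24) + i·sin(-2π/24)

ω_24^1 = cos(-2π/24) + i·sin(-2π/24) = 0.9659-0.2588i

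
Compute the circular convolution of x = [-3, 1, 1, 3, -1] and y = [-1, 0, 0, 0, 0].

(x ⊛ y)[n] = Σ(m=0 to 4) x[m] · y[(n-m) mod 5]

Computing each output sample:
(x ⊛ y)[0] = 3
(x ⊛ y)[1] = -1
(x ⊛ y)[2] = -1
(x ⊛ y)[3] = -3
(x ⊛ y)[4] = 1

x ⊛ y = [3, -1, -1, -3, 1]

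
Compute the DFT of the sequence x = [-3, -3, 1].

X[k] = Σ(n=0 to 2) x[n] · ω_3^(nk)
where ω_3 = e^(-2πi/3)

Computing each X[k]:
X[0] = -5
X[1] = -2.0000+3.4641i
X[2] = -2.0000-3.4641i

X = [-5, -2.0000+3.4641i, -2.0000-3.4641i]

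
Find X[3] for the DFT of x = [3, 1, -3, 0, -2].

X[3] = Σ(n=0 to 4) x[n] · ω_5^(3n) where ω_5 = e^(-2πi/5)
= (3)·ω_5^0 + (1)·ω_5^3 + (-3)·ω_5^6 + (0)·ω_5^9 + (-2)·ω_5^12

X[3] = 2.8820+4.6165i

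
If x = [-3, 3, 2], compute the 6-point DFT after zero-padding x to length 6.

Original 3-point DFT: [2, -5.5000-0.8660i, -5.5000+0.8660i]
Zero-padded 6-point DFT provides frequency interpolation.

DFT_6([x, 0, ...]) = [2, -2.5000-4.3301i, -5.5000-0.8660i, -4, -5.5000+0.8660i, -2.5000+4.3301i]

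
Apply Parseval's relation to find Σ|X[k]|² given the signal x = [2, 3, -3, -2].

Parseval: Σ|x[n]|² = (1/N)Σ|X[k]|², so Σ|X[k]|² = N·Σ|x[n]|² = 4·26.0000

Σ|X[k]|² = N·Σ|x[n]|² = 4·26.0000 = 104.0000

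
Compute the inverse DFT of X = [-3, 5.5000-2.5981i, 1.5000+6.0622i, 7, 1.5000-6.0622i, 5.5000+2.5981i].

x[n] = (1/6) Σ(k=0 to 5) X[k] · e^(2πikn/6)

Computing each x[n]:
x[0] = 3
x[1] = -2
x[2] = 2
x[3] = -3
x[4] = -3
x[5] = 0

x = [3, -2, 2, -3, -3, 0]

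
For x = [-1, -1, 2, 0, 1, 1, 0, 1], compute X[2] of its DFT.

X[2] = Σ(n=0 to 7) x[n] · ω_8^(2n) where ω_8 = e^(-2πi/8)
= (-1)·ω_8^0 + (-1)·ω_8^2 + (2)·ω_8^4 + (0)·ω_8^6 + (1)·ω_8^8 + (1)·ω_8^10 + (0)·ω_8^12 + (1)·ω_8^14

X[2] = -2+1i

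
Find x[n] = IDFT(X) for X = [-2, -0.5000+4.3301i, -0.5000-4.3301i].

x[n] = (1/3) Σ(k=0 to 2) X[k] · e^(2πikn/3)

Computing each x[n]:
x[0] = -1
x[1] = -3
x[2] = 2

x = [-1, -3, 2]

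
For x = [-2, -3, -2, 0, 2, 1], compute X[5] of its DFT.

X[5] = Σ(n=0 to 5) x[n] · ω_6^(5n) where ω_6 = e^(-2πi/6)
= (-2)·ω_6^0 + (-3)·ω_6^5 + (-2)·ω_6^10 + (0)·ω_6^15 + (2)·ω_6^20 + (1)·ω_6^25

X[5] = -3.0000-6.9282i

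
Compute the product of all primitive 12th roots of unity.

The primitive 12th roots of unity are ω_12^k for k coprime to 12: k ∈ {1, 5, 7, 11}
Their product equals the constant term of the cyclotomic polynomial Φ_12(x) up to sign.
For n ≥ 3, the product of all primitive nth roots of unity is 1. (For n=1 it is 1; for n=2 it is -1.)

1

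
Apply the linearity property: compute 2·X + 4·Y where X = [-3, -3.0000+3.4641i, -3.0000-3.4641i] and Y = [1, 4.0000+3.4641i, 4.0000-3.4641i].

By linearity: DFT(2x + 4y) = 2·DFT(x) + 4·DFT(y)
= 2·[-3, -3.0000+3.4641i, -3.0000-3.4641i] + 4·[1, 4.0000+3.4641i, 4.0000-3.4641i]

Computing element-wise:
Z[0] = 2·(-3) + 4·(1) = -2
Z[1] = 2·(-3.0000+3.4641i) + 4·(4.0000+3.4641i) = 10.0000+20.7846i
Z[2] = 2·(-3.0000-3.4641i) + 4·(4.0000-3.4641i) = 10.0000-20.7846i

DFT(2x + 4y) = 2·X + 4·Y = [-2, 10.0000+20.7846i, 10.0000-20.7846i]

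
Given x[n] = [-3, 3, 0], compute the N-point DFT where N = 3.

X[k] = Σ(n=0 to 2) x[n] · ω_3^(nk)
where ω_3 = e^(-2πi/3)

Computing each X[k]:
X[0] = 0
X[1] = -4.5000-2.5981i
X[2] = -4.5000+2.5981i

X = [0, -4.5000-2.5981i, -4.5000+2.5981i]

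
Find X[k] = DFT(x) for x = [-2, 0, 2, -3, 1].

X[k] = Σ(n=0 to 4) x[n] · ω_5^(nk)
where ω_5 = e^(-2πi/5)

Computing each X[k]:
X[0] = -2
X[1] = -0.8820-1.9879i
X[2] = -3.1180+5.3431i
X[3] = -3.1180-5.3431i
X[4] = -0.8820+1.9879i

X = [-2, -0.8820-1.9879i, -3.1180+5.3431i, -3.1180-5.3431i, -0.8820+1.9879i]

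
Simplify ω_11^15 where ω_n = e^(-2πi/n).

Since ω_11^11 = 1, powers reduce modulo 11.
15 mod 11 = 4
So ω_11^15 = ω_11^4 = e^(-2πi·4/11)

ω_11^15 = ω_11^4 = -0.6549-0.7557i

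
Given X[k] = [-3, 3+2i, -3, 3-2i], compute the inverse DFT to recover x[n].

x[n] = (1/4) Σ(k=0 to 3) X[k] · e^(2πikn/4)

Computing each x[n]:
x[0] = 0
x[1] = -1
x[2] = -3
x[3] = 1

x = [0, -1, -3, 1]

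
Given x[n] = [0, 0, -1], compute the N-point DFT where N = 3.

X[k] = Σ(n=0 to 2) x[n] · ω_3^(nk)
where ω_3 = e^(-2πi/3)

Computing each X[k]:
X[0] = -1
X[1] = 0.5000-0.8660i
X[2] = 0.5000+0.8660i

X = [-1, 0.5000-0.8660i, 0.5000+0.8660i]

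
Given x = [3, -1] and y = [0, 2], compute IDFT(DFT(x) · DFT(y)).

(x ⊛ y)[n] = Σ(m=0 to 1) x[m] · y[(n-m) mod 2]

Computing each output sample:
(x ⊛ y)[0] = -2
(x ⊛ y)[1] = 6

x ⊛ y = [-2, 6]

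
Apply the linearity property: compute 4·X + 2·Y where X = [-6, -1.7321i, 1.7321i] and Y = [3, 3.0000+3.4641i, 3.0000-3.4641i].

By linearity: DFT(4x + 2y) = 4·DFT(x) + 2·DFT(y)
= 4·[-6, -1.7321i, 1.7321i] + 2·[3, 3.0000+3.4641i, 3.0000-3.4641i]

Computing element-wise:
Z[0] = 4·(-6) + 2·(3) = -18
Z[1] = 4·(-1.7321i) + 2·(3.0000+3.4641i) = 6.0000-0.0002i
Z[2] = 4·(1.7321i) + 2·(3.0000-3.4641i) = 6.0000+0.0002i

DFT(4x + 2y) = 4·X + 2·Y = [-18, 6.0000-0.0002i, 6.0000+0.0002i]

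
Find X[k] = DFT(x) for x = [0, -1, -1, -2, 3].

X[k] = Σ(n=0 to 4) x[n] · ω_5^(nk)
where ω_5 = e^(-2πi/5)

Computing each X[k]:
X[0] = -1
X[1] = 3.0451+3.2164i
X[2] = -2.5451+3.3022i
X[3] = -2.5451-3.3022i
X[4] = 3.0451-3.2164i

X = [-1, 3.0451+3.2164i, -2.5451+3.3022i, -2.5451-3.3022i, 3.0451-3.2164i]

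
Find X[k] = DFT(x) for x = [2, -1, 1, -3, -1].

X[k] = Σ(n=0 to 4) x[n] · ω_5^(nk)
where ω_5 = e^(-2πi/5)

Computing each X[k]:
X[0] = -2
X[1] = 3.0000-2.3511i
X[2] = 3.0000+3.8042i
X[3] = 3.0000-3.8042i
X[4] = 3.0000+2.3511i

X = [-2, 3.0000-2.3511i, 3.0000+3.8042i, 3.0000-3.8042i, 3.0000+2.3511i]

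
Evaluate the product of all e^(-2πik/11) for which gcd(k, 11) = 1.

The primitive 11th roots of unity are ω_11^k for k coprime to 11: k ∈ {1, 2, 3, 4, 5, 6, 7, 8, 9, 10}
Their product equals the constant term of the cyclotomic polynomial Φ_11(x) up to sign.
For n ≥ 3, the product of all primitive nth roots of unity is 1. (For n=1 it is 1; for n=2 it is -1.)

1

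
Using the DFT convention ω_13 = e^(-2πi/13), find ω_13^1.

ω_13^1 = e^(-2πi·1/13)
= cos(-2π·1/13) + i·sin(-2π·1/13)
= cos(-2π/13) + i·sin(-2π/13)

ω_13^1 = cos(-2π/13) + i·sin(-2π/13) = 0.8855-0.4647i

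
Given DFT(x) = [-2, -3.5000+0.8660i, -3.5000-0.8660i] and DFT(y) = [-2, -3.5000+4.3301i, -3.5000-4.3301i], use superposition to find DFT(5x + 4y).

By linearity: DFT(5x + 4y) = 5·DFT(x) + 4·DFT(y)
= 5·[-2, -3.5000+0.8660i, -3.5000-0.8660i] + 4·[-2, -3.5000+4.3301i, -3.5000-4.3301i]

Computing element-wise:
Z[0] = 5·(-2) + 4·(-2) = -18
Z[1] = 5·(-3.5000+0.8660i) + 4·(-3.5000+4.3301i) = -31.5000+21.6504i
Z[2] = 5·(-3.5000-0.8660i) + 4·(-3.5000-4.3301i) = -31.5000-21.6504i

DFT(5x + 4y) = 5·X + 4·Y = [-18, -31.5000+21.6504i, -31.5000-21.6504i]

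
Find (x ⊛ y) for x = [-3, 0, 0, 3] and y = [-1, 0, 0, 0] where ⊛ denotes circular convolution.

(x ⊛ y)[n] = Σ(m=0 to 3) x[m] · y[(n-m) mod 4]

Computing each output sample:
(x ⊛ y)[0] = 3
(x ⊛ y)[1] = 0
(x ⊛ y)[2] = 0
(x ⊛ y)[3] = -3

x ⊛ y = [3, 0, 0, -3]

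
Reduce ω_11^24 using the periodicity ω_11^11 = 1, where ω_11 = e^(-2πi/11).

Since ω_11^11 = 1, powers reduce modulo 11.
24 mod 11 = 2
So ω_11^24 = ω_11^2 = e^(-2πi·2/11)

ω_11^24 = ω_11^2 = 0.4154-0.9096i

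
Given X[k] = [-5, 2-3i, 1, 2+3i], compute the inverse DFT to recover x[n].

x[n] = (1/4) Σ(k=0 to 3) X[k] · e^(2πikn/4)

Computing each x[n]:
x[0] = 0
x[1] = 0
x[2] = -2
x[3] = -3

x = [0, 0, -2, -3]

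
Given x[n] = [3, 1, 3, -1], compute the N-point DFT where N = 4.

X[k] = Σ(n=0 to 3) x[n] · ω_4^(nk)
where ω_4 = e^(-2πi/4)

Computing each X[k]:
X[0] = 6
X[1] = -2i
X[2] = 6
X[3] = 2i

X = [6, -2i, 6, 2i]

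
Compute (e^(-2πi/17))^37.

Since ω_17^17 = 1, powers reduce modulo 17.
37 mod 17 = 3
So ω_17^37 = ω_17^3 = e^(-2πi·3/17)

ω_17^37 = ω_17^3 = 0.4457-0.8952i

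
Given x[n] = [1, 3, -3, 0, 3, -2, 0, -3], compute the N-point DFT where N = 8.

X[k] = Σ(n=0 to 7) x[n] · ω_8^(nk)
where ω_8 = e^(-2πi/8)

Computing each X[k]:
X[0] = -1
X[1] = -0.5858-2.6569i
X[2] = 7-4i
X[3] = -3.4142-8.6569i
X[4] = 3
X[5] = -3.4142+8.6569i
X[6] = 7+4i
X[7] = -0.5858+2.6569i

X = [-1, -0.5858-2.6569i, 7-4i, -3.4142-8.6569i, 3, -3.4142+8.6569i, 7+4i, -0.5858+2.6569i]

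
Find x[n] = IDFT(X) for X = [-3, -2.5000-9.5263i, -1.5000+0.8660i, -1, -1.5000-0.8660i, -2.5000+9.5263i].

x[n] = (1/6) Σ(k=0 to 5) X[k] · e^(2πikn/6)

Computing each x[n]:
x[0] = -2
x[1] = 2
x[2] = 3
x[3] = 0
x[4] = -3
x[5] = -3

x = [-2, 2, 3, 0, -3, -3]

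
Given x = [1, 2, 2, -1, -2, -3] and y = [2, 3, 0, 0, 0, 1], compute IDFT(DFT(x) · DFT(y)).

(x ⊛ y)[n] = Σ(m=0 to 5) x[m] · y[(n-m) mod 6]

Computing each output sample:
(x ⊛ y)[0] = -5
(x ⊛ y)[1] = 9
(x ⊛ y)[2] = 9
(x ⊛ y)[3] = 2
(x ⊛ y)[4] = -10
(x ⊛ y)[5] = -11

x ⊛ y = [-5, 9, 9, 2, -10, -11]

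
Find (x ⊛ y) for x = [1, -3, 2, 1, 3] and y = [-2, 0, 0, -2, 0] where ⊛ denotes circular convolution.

(x ⊛ y)[n] = Σ(m=0 to 4) x[m] · y[(n-m) mod 5]

Computing each output sample:
(x ⊛ y)[0] = -6
(x ⊛ y)[1] = 4
(x ⊛ y)[2] = -10
(x ⊛ y)[3] = -4
(x ⊛ y)[4] = 0

x ⊛ y = [-6, 4, -10, -4, 0]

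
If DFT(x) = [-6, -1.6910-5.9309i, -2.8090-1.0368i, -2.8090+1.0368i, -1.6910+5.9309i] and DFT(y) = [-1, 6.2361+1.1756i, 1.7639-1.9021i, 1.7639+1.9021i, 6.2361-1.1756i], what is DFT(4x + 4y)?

By linearity: DFT(4x + 4y) = 4·DFT(x) + 4·DFT(y)
= 4·[-6, -1.6910-5.9309i, -2.8090-1.0368i, -2.8090+1.0368i, -1.6910+5.9309i] + 4·[-1, 6.2361+1.1756i, 1.7639-1.9021i, 1.7639+1.9021i, 6.2361-1.1756i]

Computing element-wise:
Z[0] = 4·(-6) + 4·(-1) = -28
Z[1] = 4·(-1.6910-5.9309i) + 4·(6.2361+1.1756i) = 18.1804-19.0212i
Z[2] = 4·(-2.8090-1.0368i) + 4·(1.7639-1.9021i) = -4.1804-11.7556i
Z[3] = 4·(-2.8090+1.0368i) + 4·(1.7639+1.9021i) = -4.1804+11.7556i
Z[4] = 4·(-1.6910+5.9309i) + 4·(6.2361-1.1756i) = 18.1804+19.0212i

DFT(4x + 4y) = 4·X + 4·Y = [-28, 18.1804-19.0212i, -4.1804-11.7556i, -4.1804+11.7556i, 18.1804+19.0212i]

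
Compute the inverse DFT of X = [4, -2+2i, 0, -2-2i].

x[n] = (1/4) Σ(k=0 to 3) X[k] · e^(2πikn/4)

Computing each x[n]:
x[0] = 0
x[1] = 0
x[2] = 2
x[3] = 2

x = [0, 0, 2, 2]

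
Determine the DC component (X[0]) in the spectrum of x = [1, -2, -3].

X[0] = Σ(n=0 to 2) x[n] · ω_3^0 = Σ x[n]
= (1) + (-2) + (-3)

X[0] = -4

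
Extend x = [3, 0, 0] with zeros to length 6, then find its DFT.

Original 3-point DFT: [3, 3, 3]
Zero-padded 6-point DFT provides frequency interpolation.

DFT_6([x, 0, ...]) = [3, 3, 3, 3, 3, 3]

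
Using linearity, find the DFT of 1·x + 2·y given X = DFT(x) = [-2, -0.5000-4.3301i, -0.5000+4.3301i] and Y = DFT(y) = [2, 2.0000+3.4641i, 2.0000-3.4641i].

By linearity: DFT(1x + 2y) = 1·DFT(x) + 2·DFT(y)
= 1·[-2, -0.5000-4.3301i, -0.5000+4.3301i] + 2·[2, 2.0000+3.4641i, 2.0000-3.4641i]

Computing element-wise:
Z[0] = 1·(-2) + 2·(2) = 2
Z[1] = 1·(-0.5000-4.3301i) + 2·(2.0000+3.4641i) = 3.5000+2.5981i
Z[2] = 1·(-0.5000+4.3301i) + 2·(2.0000-3.4641i) = 3.5000-2.5981i

DFT(1x + 2y) = 1·X + 2·Y = [2, 3.5000+2.5981i, 3.5000-2.5981i]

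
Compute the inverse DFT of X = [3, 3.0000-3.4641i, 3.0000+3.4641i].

x[n] = (1/3) Σ(k=0 to 2) X[k] · e^(2πikn/3)

Computing each x[n]:
x[0] = 3
x[1] = 2
x[2] = -2

x = [3, 2, -2]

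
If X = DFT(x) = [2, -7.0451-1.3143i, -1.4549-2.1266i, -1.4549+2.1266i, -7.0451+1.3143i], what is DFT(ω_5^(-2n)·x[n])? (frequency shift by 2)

Modulation property: DFT(ω_5^(-2n)·x[n]) = X[(k-2) mod 5], so circularly shift X by 2 positions.

X[k-2] = [-1.4549+2.1266i, -7.0451+1.3143i, 2, -7.0451-1.3143i, -1.4549-2.1266i]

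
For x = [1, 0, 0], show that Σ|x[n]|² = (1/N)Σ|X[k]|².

Time domain:
Σ|x[n]|² = |1|² + |0|² + |0|² = 1.0000

Frequency domain:
(1/3)Σ|X[k]|² = (1/3)(|1|² + |1|² + |1|²) = (1/3)·3.0000 = 1.0000

Both sides agree, confirming Parseval's theorem.

Σ|x[n]|² = (1/N)Σ|X[k]|² = 1.0000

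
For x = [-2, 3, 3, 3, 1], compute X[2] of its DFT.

X[2] = Σ(n=0 to 4) x[n] · ω_5^(2n) where ω_5 = e^(-2πi/5)
= (-2)·ω_5^0 + (3)·ω_5^2 + (3)·ω_5^4 + (3)·ω_5^6 + (1)·ω_5^8

X[2] = -3.3820-1.1756i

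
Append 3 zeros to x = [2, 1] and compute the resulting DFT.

Original 2-point DFT: [3, 1]
Zero-padded 5-point DFT provides frequency interpolation.

DFT_5([x, 0, ...]) = [3, 2.3090-0.9511i, 1.1910-0.5878i, 1.1910+0.5878i, 2.3090+0.9511i]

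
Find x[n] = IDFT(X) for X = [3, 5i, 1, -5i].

x[n] = (1/4) Σ(k=0 to 3) X[k] · e^(2πikn/4)

Computing each x[n]:
x[0] = 1
x[1] = -2
x[2] = 1
x[3] = 3

x = [1, -2, 1, 3]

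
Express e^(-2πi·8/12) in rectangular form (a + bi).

ω_12^8 = e^(-2πi·8/12)
= cos(-2π·8/12) + i·sin(-2π·8/12)
= cos(-16π/12) + i·sin(-16π/12)

ω_12^8 = cos(-16π/12) + i·sin(-16π/12) = -0.5000+0.8660i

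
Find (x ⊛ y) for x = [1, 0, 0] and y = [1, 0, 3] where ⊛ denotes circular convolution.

(x ⊛ y)[n] = Σ(m=0 to 2) x[m] · y[(n-m) mod 3]

Computing each output sample:
(x ⊛ y)[0] = 1
(x ⊛ y)[1] = 0
(x ⊛ y)[2] = 3

x ⊛ y = [1, 0, 3]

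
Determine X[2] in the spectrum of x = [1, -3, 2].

X[2] = Σ(n=0 to 2) x[n] · ω_3^(2n) where ω_3 = e^(-2πi/3)
= (1)·ω_3^0 + (-3)·ω_3^2 + (2)·ω_3^4

X[2] = 1.5000-4.3301i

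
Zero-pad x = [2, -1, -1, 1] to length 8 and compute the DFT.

Original 4-point DFT: [1, 3+2i, 1, 3-2i]
Zero-padded 8-point DFT provides frequency interpolation.

DFT_8([x, 0, ...]) = [1, 0.5858+1.0000i, 3+2i, 3.4142-1.0000i, 1, 3.4142+1.0000i, 3-2i, 0.5858-1.0000i]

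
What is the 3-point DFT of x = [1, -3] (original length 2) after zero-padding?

Original 2-point DFT: [-2, 4]
Zero-padded 3-point DFT provides frequency interpolation.

DFT_3([x, 0, ...]) = [-2, 2.5000+2.5981i, 2.5000-2.5981i]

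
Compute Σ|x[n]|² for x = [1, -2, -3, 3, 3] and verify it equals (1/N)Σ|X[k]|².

Time domain:
Σ|x[n]|² = |1|² + |-2|² + |-3|² + |3|² + |3|² = 32.0000

Frequency domain:
(1/5)Σ|X[k]|² = (1/5)(|2|² + |1.3090+8.2820i|² + |0.1910-2.7674i|² + |0.1910+2.7674i|² + |1.3090-8.2820i|²) = (1/5)·160.0000 = 32.0000

Both sides agree, confirming Parseval's theorem.

Σ|x[n]|² = (1/N)Σ|X[k]|² = 32.0000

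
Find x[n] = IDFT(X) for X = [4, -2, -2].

x[n] = (1/3) Σ(k=0 to 2) X[k] · e^(2πikn/3)

Computing each x[n]:
x[0] = 0
x[1] = 2
x[2] = 2

x = [0, 2, 2]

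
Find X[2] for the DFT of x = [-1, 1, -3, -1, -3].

X[2] = Σ(n=0 to 4) x[n] · ω_5^(2n) where ω_5 = e^(-2πi/5)
= (-1)·ω_5^0 + (1)·ω_5^2 + (-3)·ω_5^4 + (-1)·ω_5^6 + (-3)·ω_5^8

X[2] = -0.6180-4.2533i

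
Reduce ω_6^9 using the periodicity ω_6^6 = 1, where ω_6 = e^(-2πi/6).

Since ω_6^6 = 1, powers reduce modulo 6.
9 mod 6 = 3
So ω_6^9 = ω_6^3 = e^(-2πi·3/6)

ω_6^9 = ω_6^3 = -1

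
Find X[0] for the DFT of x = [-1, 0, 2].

X[0] = Σ(n=0 to 2) x[n] · ω_3^0 = Σ x[n]
= (-1) + (0) + (2)

X[0] = 1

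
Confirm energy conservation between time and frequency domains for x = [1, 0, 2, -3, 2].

Time domain:
Σ|x[n]|² = |1|² + |0|² + |2|² + |-3|² + |2|² = 18.0000

Frequency domain:
(1/5)Σ|X[k]|² = (1/5)(|2|² + |2.4271-1.0368i|² + |-0.9271+5.9309i|² + |-0.9271-5.9309i|² + |2.4271+1.0368i|²) = (1/5)·90.0000 = 18.0000

Both sides agree, confirming Parseval's theorem.

Σ|x[n]|² = (1/N)Σ|X[k]|² = 18.0000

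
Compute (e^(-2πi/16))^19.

Since ω_16^16 = 1, powers reduce modulo 16.
19 mod 16 = 3
So ω_16^19 = ω_16^3 = e^(-2πi·3/16)

ω_16^19 = ω_16^3 = 0.3827-0.9239i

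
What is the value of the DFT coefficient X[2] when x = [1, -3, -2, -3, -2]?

X[2] = Σ(n=0 to 4) x[n] · ω_5^(2n) where ω_5 = e^(-2πi/5)
= (1)·ω_5^0 + (-3)·ω_5^2 + (-2)·ω_5^4 + (-3)·ω_5^6 + (-2)·ω_5^8

X[2] = 3.5000+1.5388i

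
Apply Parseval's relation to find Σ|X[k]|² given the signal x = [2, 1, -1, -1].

Parseval: Σ|x[n]|² = (1/N)Σ|X[k]|², so Σ|X[k]|² = N·Σ|x[n]|² = 4·7.0000

Σ|X[k]|² = N·Σ|x[n]|² = 4·7.0000 = 28.0000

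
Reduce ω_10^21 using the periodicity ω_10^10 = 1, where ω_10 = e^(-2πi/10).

Since ω_10^10 = 1, powers reduce modulo 10.
21 mod 10 = 1
So ω_10^21 = ω_10^1 = e^(-2πi·1/10)

ω_10^21 = ω_10^1 = 0.8090-0.5878i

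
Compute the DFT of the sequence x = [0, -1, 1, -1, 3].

X[k] = Σ(n=0 to 4) x[n] · ω_5^(nk)
where ω_5 = e^(-2πi/5)

Computing each X[k]:
X[0] = 2
X[1] = 0.6180+2.6287i
X[2] = -1.6180+4.2533i
X[3] = -1.6180-4.2533i
X[4] = 0.6180-2.6287i

X = [2, 0.6180+2.6287i, -1.6180+4.2533i, -1.6180-4.2533i, 0.6180-2.6287i]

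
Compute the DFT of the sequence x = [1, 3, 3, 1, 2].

X[k] = Σ(n=0 to 4) x[n] · ω_5^(nk)
where ω_5 = e^(-2πi/5)

Computing each X[k]:
X[0] = 10
X[1] = -0.6910-2.1266i
X[2] = -1.8090+1.3143i
X[3] = -1.8090-1.3143i
X[4] = -0.6910+2.1266i

X = [10, -0.6910-2.1266i, -1.8090+1.3143i, -1.8090-1.3143i, -0.6910+2.1266i]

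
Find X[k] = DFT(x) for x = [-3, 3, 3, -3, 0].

X[k] = Σ(n=0 to 4) x[n] · ω_5^(nk)
where ω_5 = e^(-2πi/5)

Computing each X[k]:
X[0] = 0
X[1] = -2.0729-6.3799i
X[2] = -5.4271+3.9430i
X[3] = -5.4271-3.9430i
X[4] = -2.0729+6.3799i

X = [0, -2.0729-6.3799i, -5.4271+3.9430i, -5.4271-3.9430i, -2.0729+6.3799i]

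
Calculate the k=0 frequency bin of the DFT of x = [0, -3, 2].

X[0] = Σ(n=0 to 2) x[n] · ω_3^0 = Σ x[n]
= (0) + (-3) + (2)

X[0] = -1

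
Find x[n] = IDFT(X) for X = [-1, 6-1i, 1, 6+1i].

x[n] = (1/4) Σ(k=0 to 3) X[k] · e^(2πikn/4)

Computing each x[n]:
x[0] = 3
x[1] = 0
x[2] = -3
x[3] = -1

x = [3, 0, -3, -1]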